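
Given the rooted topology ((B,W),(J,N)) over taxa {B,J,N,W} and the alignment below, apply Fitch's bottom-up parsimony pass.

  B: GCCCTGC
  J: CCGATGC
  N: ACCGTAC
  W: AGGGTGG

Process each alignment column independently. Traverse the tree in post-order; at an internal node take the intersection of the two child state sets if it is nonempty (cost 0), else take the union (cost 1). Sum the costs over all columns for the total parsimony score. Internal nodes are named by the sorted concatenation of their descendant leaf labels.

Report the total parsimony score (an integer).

BW@0: {G} ∪ {A} = {A,G} (union, +1)
JN@0: {C} ∪ {A} = {A,C} (union, +1)
BJNW@0: {A,G} ∩ {A,C} = {A} (intersection, +0)
BW@1: {C} ∪ {G} = {C,G} (union, +1)
JN@1: {C} ∩ {C} = {C} (intersection, +0)
BJNW@1: {C,G} ∩ {C} = {C} (intersection, +0)
BW@2: {C} ∪ {G} = {C,G} (union, +1)
JN@2: {G} ∪ {C} = {C,G} (union, +1)
BJNW@2: {C,G} ∩ {C,G} = {C,G} (intersection, +0)
BW@3: {C} ∪ {G} = {C,G} (union, +1)
JN@3: {A} ∪ {G} = {A,G} (union, +1)
BJNW@3: {C,G} ∩ {A,G} = {G} (intersection, +0)
BW@4: {T} ∩ {T} = {T} (intersection, +0)
JN@4: {T} ∩ {T} = {T} (intersection, +0)
BJNW@4: {T} ∩ {T} = {T} (intersection, +0)
BW@5: {G} ∩ {G} = {G} (intersection, +0)
JN@5: {G} ∪ {A} = {A,G} (union, +1)
BJNW@5: {G} ∩ {A,G} = {G} (intersection, +0)
BW@6: {C} ∪ {G} = {C,G} (union, +1)
JN@6: {C} ∩ {C} = {C} (intersection, +0)
BJNW@6: {C,G} ∩ {C} = {C} (intersection, +0)
per-site changes: [2, 1, 2, 2, 0, 1, 1]; total = 9

9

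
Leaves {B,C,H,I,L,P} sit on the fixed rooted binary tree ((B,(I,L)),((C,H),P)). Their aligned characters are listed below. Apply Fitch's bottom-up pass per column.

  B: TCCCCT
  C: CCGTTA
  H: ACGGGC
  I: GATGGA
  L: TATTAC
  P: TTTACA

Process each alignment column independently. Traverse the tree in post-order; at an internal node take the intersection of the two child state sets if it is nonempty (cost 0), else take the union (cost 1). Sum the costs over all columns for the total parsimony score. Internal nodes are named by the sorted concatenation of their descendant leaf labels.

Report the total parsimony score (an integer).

site 0, node IL: I={G} ∪ L={T} → {G,T} (+1)
site 0, node BIL: B={T} ∩ IL={G,T} → {T} (+0)
site 0, node CH: C={C} ∪ H={A} → {A,C} (+1)
site 0, node CHP: CH={A,C} ∪ P={T} → {A,C,T} (+1)
site 0, node BCHILP: BIL={T} ∩ CHP={A,C,T} → {T} (+0)
site 1, node IL: I={A} ∩ L={A} → {A} (+0)
site 1, node BIL: B={C} ∪ IL={A} → {A,C} (+1)
site 1, node CH: C={C} ∩ H={C} → {C} (+0)
site 1, node CHP: CH={C} ∪ P={T} → {C,T} (+1)
site 1, node BCHILP: BIL={A,C} ∩ CHP={C,T} → {C} (+0)
site 2, node IL: I={T} ∩ L={T} → {T} (+0)
site 2, node BIL: B={C} ∪ IL={T} → {C,T} (+1)
site 2, node CH: C={G} ∩ H={G} → {G} (+0)
site 2, node CHP: CH={G} ∪ P={T} → {G,T} (+1)
site 2, node BCHILP: BIL={C,T} ∩ CHP={G,T} → {T} (+0)
site 3, node IL: I={G} ∪ L={T} → {G,T} (+1)
site 3, node BIL: B={C} ∪ IL={G,T} → {C,G,T} (+1)
site 3, node CH: C={T} ∪ H={G} → {G,T} (+1)
site 3, node CHP: CH={G,T} ∪ P={A} → {A,G,T} (+1)
site 3, node BCHILP: BIL={C,G,T} ∩ CHP={A,G,T} → {G,T} (+0)
site 4, node IL: I={G} ∪ L={A} → {A,G} (+1)
site 4, node BIL: B={C} ∪ IL={A,G} → {A,C,G} (+1)
site 4, node CH: C={T} ∪ H={G} → {G,T} (+1)
site 4, node CHP: CH={G,T} ∪ P={C} → {C,G,T} (+1)
site 4, node BCHILP: BIL={A,C,G} ∩ CHP={C,G,T} → {C,G} (+0)
site 5, node IL: I={A} ∪ L={C} → {A,C} (+1)
site 5, node BIL: B={T} ∪ IL={A,C} → {A,C,T} (+1)
site 5, node CH: C={A} ∪ H={C} → {A,C} (+1)
site 5, node CHP: CH={A,C} ∩ P={A} → {A} (+0)
site 5, node BCHILP: BIL={A,C,T} ∩ CHP={A} → {A} (+0)
per-site changes: [3, 2, 2, 4, 4, 3]; total = 18

18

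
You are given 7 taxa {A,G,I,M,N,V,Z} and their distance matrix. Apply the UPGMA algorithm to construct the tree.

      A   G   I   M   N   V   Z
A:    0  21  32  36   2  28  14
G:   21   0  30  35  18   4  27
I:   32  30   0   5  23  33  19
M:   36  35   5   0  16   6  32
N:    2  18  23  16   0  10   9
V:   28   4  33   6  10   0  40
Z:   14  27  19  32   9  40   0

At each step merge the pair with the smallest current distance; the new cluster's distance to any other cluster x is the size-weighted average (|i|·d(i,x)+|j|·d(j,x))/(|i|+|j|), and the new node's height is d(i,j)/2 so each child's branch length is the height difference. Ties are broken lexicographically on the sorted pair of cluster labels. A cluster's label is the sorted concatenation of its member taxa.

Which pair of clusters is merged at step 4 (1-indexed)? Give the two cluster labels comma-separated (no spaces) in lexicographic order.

iteration 1: select A,N (d=2); attach at lengths (1, 1); label the merged cluster AN
  updated: d(AN,G)=39/2, d(AN,I)=55/2, d(AN,M)=26, d(AN,V)=19, d(AN,Z)=23/2
iteration 2: select G,V (d=4); attach at lengths (2, 2); label the merged cluster GV
  updated: d(AN,GV)=77/4, d(GV,I)=63/2, d(GV,M)=41/2, d(GV,Z)=67/2
iteration 3: select I,M (d=5); attach at lengths (5/2, 5/2); label the merged cluster IM
  updated: d(AN,IM)=107/4, d(GV,IM)=26, d(IM,Z)=51/2
iteration 4: select AN,Z (d=23/2); attach at lengths (19/4, 23/4); label the merged cluster ANZ
  updated: d(ANZ,GV)=24, d(ANZ,IM)=79/3
iteration 5: select ANZ,GV (d=24); attach at lengths (25/4, 10); label the merged cluster AGNVZ
  updated: d(AGNVZ,IM)=131/5
iteration 6: select AGNVZ,IM (d=131/5); attach at lengths (11/10, 53/5); label the merged cluster AGIMNVZ
final tree: ((((A:1,N:1):19/4,Z:23/4):25/4,(G:2,V:2):10):11/10,(I:5/2,M:5/2):53/5)
total length: 989/20

AN,Z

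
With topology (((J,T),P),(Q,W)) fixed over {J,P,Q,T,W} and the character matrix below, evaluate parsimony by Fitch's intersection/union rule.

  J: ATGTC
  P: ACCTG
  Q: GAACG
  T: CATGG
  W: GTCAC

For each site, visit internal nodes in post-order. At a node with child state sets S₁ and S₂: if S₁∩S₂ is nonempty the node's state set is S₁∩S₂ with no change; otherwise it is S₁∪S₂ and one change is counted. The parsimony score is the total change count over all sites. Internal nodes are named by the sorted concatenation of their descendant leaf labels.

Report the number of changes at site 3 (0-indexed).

JT@0: {A} ∪ {C} = {A,C} (union, +1)
JPT@0: {A,C} ∩ {A} = {A} (intersection, +0)
QW@0: {G} ∩ {G} = {G} (intersection, +0)
JPQTW@0: {A} ∪ {G} = {A,G} (union, +1)
JT@1: {T} ∪ {A} = {A,T} (union, +1)
JPT@1: {A,T} ∪ {C} = {A,C,T} (union, +1)
QW@1: {A} ∪ {T} = {A,T} (union, +1)
JPQTW@1: {A,C,T} ∩ {A,T} = {A,T} (intersection, +0)
JT@2: {G} ∪ {T} = {G,T} (union, +1)
JPT@2: {G,T} ∪ {C} = {C,G,T} (union, +1)
QW@2: {A} ∪ {C} = {A,C} (union, +1)
JPQTW@2: {C,G,T} ∩ {A,C} = {C} (intersection, +0)
JT@3: {T} ∪ {G} = {G,T} (union, +1)
JPT@3: {G,T} ∩ {T} = {T} (intersection, +0)
QW@3: {C} ∪ {A} = {A,C} (union, +1)
JPQTW@3: {T} ∪ {A,C} = {A,C,T} (union, +1)
JT@4: {C} ∪ {G} = {C,G} (union, +1)
JPT@4: {C,G} ∩ {G} = {G} (intersection, +0)
QW@4: {G} ∪ {C} = {C,G} (union, +1)
JPQTW@4: {G} ∩ {C,G} = {G} (intersection, +0)
per-site changes: [2, 3, 3, 3, 2]; total = 13

3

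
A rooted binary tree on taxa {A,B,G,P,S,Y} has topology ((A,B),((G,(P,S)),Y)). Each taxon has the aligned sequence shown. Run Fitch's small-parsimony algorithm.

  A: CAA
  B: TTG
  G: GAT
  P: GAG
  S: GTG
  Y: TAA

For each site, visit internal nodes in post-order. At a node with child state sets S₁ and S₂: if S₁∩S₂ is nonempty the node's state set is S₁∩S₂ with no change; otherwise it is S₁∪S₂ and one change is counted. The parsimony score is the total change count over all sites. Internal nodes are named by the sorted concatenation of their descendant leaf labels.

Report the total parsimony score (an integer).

7

site 0, node AB: A={C} ∪ B={T} → {C,T} (+1)
site 0, node PS: P={G} ∩ S={G} → {G} (+0)
site 0, node GPS: G={G} ∩ PS={G} → {G} (+0)
site 0, node GPSY: GPS={G} ∪ Y={T} → {G,T} (+1)
site 0, node ABGPSY: AB={C,T} ∩ GPSY={G,T} → {T} (+0)
site 1, node AB: A={A} ∪ B={T} → {A,T} (+1)
site 1, node PS: P={A} ∪ S={T} → {A,T} (+1)
site 1, node GPS: G={A} ∩ PS={A,T} → {A} (+0)
site 1, node GPSY: GPS={A} ∩ Y={A} → {A} (+0)
site 1, node ABGPSY: AB={A,T} ∩ GPSY={A} → {A} (+0)
site 2, node AB: A={A} ∪ B={G} → {A,G} (+1)
site 2, node PS: P={G} ∩ S={G} → {G} (+0)
site 2, node GPS: G={T} ∪ PS={G} → {G,T} (+1)
site 2, node GPSY: GPS={G,T} ∪ Y={A} → {A,G,T} (+1)
site 2, node ABGPSY: AB={A,G} ∩ GPSY={A,G,T} → {A,G} (+0)
per-site changes: [2, 2, 3]; total = 7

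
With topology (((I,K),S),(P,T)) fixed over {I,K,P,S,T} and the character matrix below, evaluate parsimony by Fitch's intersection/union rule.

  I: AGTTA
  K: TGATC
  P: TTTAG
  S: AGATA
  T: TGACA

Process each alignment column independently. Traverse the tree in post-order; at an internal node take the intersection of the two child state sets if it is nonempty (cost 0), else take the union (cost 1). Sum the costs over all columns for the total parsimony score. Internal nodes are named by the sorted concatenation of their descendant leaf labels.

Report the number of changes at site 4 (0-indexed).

2

[col 0] IK: children I:{A}, K:{T} ∪→ {A,T}; cost 1
[col 0] IKS: children IK:{A,T}, S:{A} ∩→ {A}; cost 0
[col 0] PT: children P:{T}, T:{T} ∩→ {T}; cost 0
[col 0] IKPST: children IKS:{A}, PT:{T} ∪→ {A,T}; cost 1
[col 1] IK: children I:{G}, K:{G} ∩→ {G}; cost 0
[col 1] IKS: children IK:{G}, S:{G} ∩→ {G}; cost 0
[col 1] PT: children P:{T}, T:{G} ∪→ {G,T}; cost 1
[col 1] IKPST: children IKS:{G}, PT:{G,T} ∩→ {G}; cost 0
[col 2] IK: children I:{T}, K:{A} ∪→ {A,T}; cost 1
[col 2] IKS: children IK:{A,T}, S:{A} ∩→ {A}; cost 0
[col 2] PT: children P:{T}, T:{A} ∪→ {A,T}; cost 1
[col 2] IKPST: children IKS:{A}, PT:{A,T} ∩→ {A}; cost 0
[col 3] IK: children I:{T}, K:{T} ∩→ {T}; cost 0
[col 3] IKS: children IK:{T}, S:{T} ∩→ {T}; cost 0
[col 3] PT: children P:{A}, T:{C} ∪→ {A,C}; cost 1
[col 3] IKPST: children IKS:{T}, PT:{A,C} ∪→ {A,C,T}; cost 1
[col 4] IK: children I:{A}, K:{C} ∪→ {A,C}; cost 1
[col 4] IKS: children IK:{A,C}, S:{A} ∩→ {A}; cost 0
[col 4] PT: children P:{G}, T:{A} ∪→ {A,G}; cost 1
[col 4] IKPST: children IKS:{A}, PT:{A,G} ∩→ {A}; cost 0
per-site changes: [2, 1, 2, 2, 2]; total = 9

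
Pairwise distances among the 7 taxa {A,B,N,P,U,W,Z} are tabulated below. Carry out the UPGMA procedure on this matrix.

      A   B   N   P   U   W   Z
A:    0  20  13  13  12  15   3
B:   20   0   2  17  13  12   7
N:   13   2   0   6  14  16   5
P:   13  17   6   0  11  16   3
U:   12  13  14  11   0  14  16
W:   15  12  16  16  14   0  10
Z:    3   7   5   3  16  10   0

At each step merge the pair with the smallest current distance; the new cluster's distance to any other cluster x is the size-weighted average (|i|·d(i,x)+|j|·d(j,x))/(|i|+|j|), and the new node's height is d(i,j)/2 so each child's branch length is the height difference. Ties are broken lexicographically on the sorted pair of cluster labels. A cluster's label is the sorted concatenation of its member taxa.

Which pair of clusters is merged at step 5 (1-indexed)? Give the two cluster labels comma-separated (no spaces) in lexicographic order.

1. join B+N (d=2) ⇒ BN; edges |B|=1, |N|=1
  updated: d(A,BN)=33/2, d(BN,P)=23/2, d(BN,U)=27/2, d(BN,W)=14, d(BN,Z)=6
2. join A+Z (d=3) ⇒ AZ; edges |A|=3/2, |Z|=3/2
  updated: d(AZ,BN)=45/4, d(AZ,P)=8, d(AZ,U)=14, d(AZ,W)=25/2
3. join AZ+P (d=8) ⇒ APZ; edges |AZ|=5/2, |P|=4
  updated: d(APZ,BN)=34/3, d(APZ,U)=13, d(APZ,W)=41/3
4. join APZ+BN (d=34/3) ⇒ ABNPZ; edges |APZ|=5/3, |BN|=14/3
  updated: d(ABNPZ,U)=66/5, d(ABNPZ,W)=69/5
5. join ABNPZ+U (d=66/5) ⇒ ABNPUZ; edges |ABNPZ|=14/15, |U|=33/5
  updated: d(ABNPUZ,W)=83/6
6. join ABNPUZ+W (d=83/6) ⇒ ABNPUWZ; edges |ABNPUZ|=19/60, |W|=83/12
final tree: (((((A:3/2,Z:3/2):5/2,P:4):5/3,(B:1,N:1):14/3):14/15,U:33/5):19/60,W:83/12)
total length: 163/5

ABNPZ,U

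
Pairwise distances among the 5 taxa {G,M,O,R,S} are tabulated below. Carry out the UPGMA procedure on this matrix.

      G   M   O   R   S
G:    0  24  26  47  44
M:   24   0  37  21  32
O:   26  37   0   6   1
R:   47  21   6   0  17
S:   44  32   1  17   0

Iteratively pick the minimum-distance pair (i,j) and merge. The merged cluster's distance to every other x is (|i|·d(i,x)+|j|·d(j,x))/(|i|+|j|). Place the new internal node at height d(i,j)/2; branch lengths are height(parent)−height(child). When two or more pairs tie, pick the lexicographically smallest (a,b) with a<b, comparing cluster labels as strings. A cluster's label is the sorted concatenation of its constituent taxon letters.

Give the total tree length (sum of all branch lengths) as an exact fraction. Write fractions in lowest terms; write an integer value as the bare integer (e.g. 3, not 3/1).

211/4

iteration 1: select O,S (d=1); attach at lengths (1/2, 1/2); label the merged cluster OS
  updated: d(G,OS)=35, d(M,OS)=69/2, d(OS,R)=23/2
iteration 2: select OS,R (d=23/2); attach at lengths (21/4, 23/4); label the merged cluster ORS
  updated: d(G,ORS)=39, d(M,ORS)=30
iteration 3: select G,M (d=24); attach at lengths (12, 12); label the merged cluster GM
  updated: d(GM,ORS)=69/2
iteration 4: select GM,ORS (d=69/2); attach at lengths (21/4, 23/2); label the merged cluster GMORS
final tree: ((G:12,M:12):21/4,((O:1/2,S:1/2):21/4,R:23/4):23/2)
total length: 211/4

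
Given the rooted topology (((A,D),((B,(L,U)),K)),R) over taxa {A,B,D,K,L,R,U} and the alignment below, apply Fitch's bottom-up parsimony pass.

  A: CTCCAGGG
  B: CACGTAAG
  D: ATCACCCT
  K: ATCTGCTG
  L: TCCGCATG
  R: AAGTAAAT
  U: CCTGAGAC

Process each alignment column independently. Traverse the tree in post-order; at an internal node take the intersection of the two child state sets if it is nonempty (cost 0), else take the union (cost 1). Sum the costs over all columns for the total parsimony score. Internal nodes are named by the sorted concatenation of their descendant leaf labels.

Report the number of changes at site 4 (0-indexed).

AD@0: {C} ∪ {A} = {A,C} (union, +1)
LU@0: {T} ∪ {C} = {C,T} (union, +1)
BLU@0: {C} ∩ {C,T} = {C} (intersection, +0)
BKLU@0: {C} ∪ {A} = {A,C} (union, +1)
ABDKLU@0: {A,C} ∩ {A,C} = {A,C} (intersection, +0)
ABDKLRU@0: {A,C} ∩ {A} = {A} (intersection, +0)
AD@1: {T} ∩ {T} = {T} (intersection, +0)
LU@1: {C} ∩ {C} = {C} (intersection, +0)
BLU@1: {A} ∪ {C} = {A,C} (union, +1)
BKLU@1: {A,C} ∪ {T} = {A,C,T} (union, +1)
ABDKLU@1: {T} ∩ {A,C,T} = {T} (intersection, +0)
ABDKLRU@1: {T} ∪ {A} = {A,T} (union, +1)
AD@2: {C} ∩ {C} = {C} (intersection, +0)
LU@2: {C} ∪ {T} = {C,T} (union, +1)
BLU@2: {C} ∩ {C,T} = {C} (intersection, +0)
BKLU@2: {C} ∩ {C} = {C} (intersection, +0)
ABDKLU@2: {C} ∩ {C} = {C} (intersection, +0)
ABDKLRU@2: {C} ∪ {G} = {C,G} (union, +1)
AD@3: {C} ∪ {A} = {A,C} (union, +1)
LU@3: {G} ∩ {G} = {G} (intersection, +0)
BLU@3: {G} ∩ {G} = {G} (intersection, +0)
BKLU@3: {G} ∪ {T} = {G,T} (union, +1)
ABDKLU@3: {A,C} ∪ {G,T} = {A,C,G,T} (union, +1)
ABDKLRU@3: {A,C,G,T} ∩ {T} = {T} (intersection, +0)
AD@4: {A} ∪ {C} = {A,C} (union, +1)
LU@4: {C} ∪ {A} = {A,C} (union, +1)
BLU@4: {T} ∪ {A,C} = {A,C,T} (union, +1)
BKLU@4: {A,C,T} ∪ {G} = {A,C,G,T} (union, +1)
ABDKLU@4: {A,C} ∩ {A,C,G,T} = {A,C} (intersection, +0)
ABDKLRU@4: {A,C} ∩ {A} = {A} (intersection, +0)
AD@5: {G} ∪ {C} = {C,G} (union, +1)
LU@5: {A} ∪ {G} = {A,G} (union, +1)
BLU@5: {A} ∩ {A,G} = {A} (intersection, +0)
BKLU@5: {A} ∪ {C} = {A,C} (union, +1)
ABDKLU@5: {C,G} ∩ {A,C} = {C} (intersection, +0)
ABDKLRU@5: {C} ∪ {A} = {A,C} (union, +1)
AD@6: {G} ∪ {C} = {C,G} (union, +1)
LU@6: {T} ∪ {A} = {A,T} (union, +1)
BLU@6: {A} ∩ {A,T} = {A} (intersection, +0)
BKLU@6: {A} ∪ {T} = {A,T} (union, +1)
ABDKLU@6: {C,G} ∪ {A,T} = {A,C,G,T} (union, +1)
ABDKLRU@6: {A,C,G,T} ∩ {A} = {A} (intersection, +0)
AD@7: {G} ∪ {T} = {G,T} (union, +1)
LU@7: {G} ∪ {C} = {C,G} (union, +1)
BLU@7: {G} ∩ {C,G} = {G} (intersection, +0)
BKLU@7: {G} ∩ {G} = {G} (intersection, +0)
ABDKLU@7: {G,T} ∩ {G} = {G} (intersection, +0)
ABDKLRU@7: {G} ∪ {T} = {G,T} (union, +1)
per-site changes: [3, 3, 2, 3, 4, 4, 4, 3]; total = 26

4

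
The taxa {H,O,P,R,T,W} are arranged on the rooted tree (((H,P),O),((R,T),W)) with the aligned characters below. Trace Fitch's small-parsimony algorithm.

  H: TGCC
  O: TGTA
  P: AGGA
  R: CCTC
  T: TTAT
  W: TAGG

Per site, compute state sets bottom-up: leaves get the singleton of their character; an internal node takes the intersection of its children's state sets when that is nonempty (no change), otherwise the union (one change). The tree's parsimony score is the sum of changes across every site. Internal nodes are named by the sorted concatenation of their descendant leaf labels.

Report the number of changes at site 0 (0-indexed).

2

HP@0: {T} ∪ {A} = {A,T} (union, +1)
HOP@0: {A,T} ∩ {T} = {T} (intersection, +0)
RT@0: {C} ∪ {T} = {C,T} (union, +1)
RTW@0: {C,T} ∩ {T} = {T} (intersection, +0)
HOPRTW@0: {T} ∩ {T} = {T} (intersection, +0)
HP@1: {G} ∩ {G} = {G} (intersection, +0)
HOP@1: {G} ∩ {G} = {G} (intersection, +0)
RT@1: {C} ∪ {T} = {C,T} (union, +1)
RTW@1: {C,T} ∪ {A} = {A,C,T} (union, +1)
HOPRTW@1: {G} ∪ {A,C,T} = {A,C,G,T} (union, +1)
HP@2: {C} ∪ {G} = {C,G} (union, +1)
HOP@2: {C,G} ∪ {T} = {C,G,T} (union, +1)
RT@2: {T} ∪ {A} = {A,T} (union, +1)
RTW@2: {A,T} ∪ {G} = {A,G,T} (union, +1)
HOPRTW@2: {C,G,T} ∩ {A,G,T} = {G,T} (intersection, +0)
HP@3: {C} ∪ {A} = {A,C} (union, +1)
HOP@3: {A,C} ∩ {A} = {A} (intersection, +0)
RT@3: {C} ∪ {T} = {C,T} (union, +1)
RTW@3: {C,T} ∪ {G} = {C,G,T} (union, +1)
HOPRTW@3: {A} ∪ {C,G,T} = {A,C,G,T} (union, +1)
per-site changes: [2, 3, 4, 4]; total = 13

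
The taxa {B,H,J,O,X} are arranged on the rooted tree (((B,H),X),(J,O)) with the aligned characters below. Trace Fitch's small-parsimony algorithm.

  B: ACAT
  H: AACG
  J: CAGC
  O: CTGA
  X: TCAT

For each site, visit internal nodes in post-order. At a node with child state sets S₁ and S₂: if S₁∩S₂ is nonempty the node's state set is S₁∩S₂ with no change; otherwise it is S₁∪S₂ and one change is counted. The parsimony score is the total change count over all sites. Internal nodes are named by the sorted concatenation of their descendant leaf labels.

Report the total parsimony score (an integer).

[col 0] BH: children B:{A}, H:{A} ∩→ {A}; cost 0
[col 0] BHX: children BH:{A}, X:{T} ∪→ {A,T}; cost 1
[col 0] JO: children J:{C}, O:{C} ∩→ {C}; cost 0
[col 0] BHJOX: children BHX:{A,T}, JO:{C} ∪→ {A,C,T}; cost 1
[col 1] BH: children B:{C}, H:{A} ∪→ {A,C}; cost 1
[col 1] BHX: children BH:{A,C}, X:{C} ∩→ {C}; cost 0
[col 1] JO: children J:{A}, O:{T} ∪→ {A,T}; cost 1
[col 1] BHJOX: children BHX:{C}, JO:{A,T} ∪→ {A,C,T}; cost 1
[col 2] BH: children B:{A}, H:{C} ∪→ {A,C}; cost 1
[col 2] BHX: children BH:{A,C}, X:{A} ∩→ {A}; cost 0
[col 2] JO: children J:{G}, O:{G} ∩→ {G}; cost 0
[col 2] BHJOX: children BHX:{A}, JO:{G} ∪→ {A,G}; cost 1
[col 3] BH: children B:{T}, H:{G} ∪→ {G,T}; cost 1
[col 3] BHX: children BH:{G,T}, X:{T} ∩→ {T}; cost 0
[col 3] JO: children J:{C}, O:{A} ∪→ {A,C}; cost 1
[col 3] BHJOX: children BHX:{T}, JO:{A,C} ∪→ {A,C,T}; cost 1
per-site changes: [2, 3, 2, 3]; total = 10

10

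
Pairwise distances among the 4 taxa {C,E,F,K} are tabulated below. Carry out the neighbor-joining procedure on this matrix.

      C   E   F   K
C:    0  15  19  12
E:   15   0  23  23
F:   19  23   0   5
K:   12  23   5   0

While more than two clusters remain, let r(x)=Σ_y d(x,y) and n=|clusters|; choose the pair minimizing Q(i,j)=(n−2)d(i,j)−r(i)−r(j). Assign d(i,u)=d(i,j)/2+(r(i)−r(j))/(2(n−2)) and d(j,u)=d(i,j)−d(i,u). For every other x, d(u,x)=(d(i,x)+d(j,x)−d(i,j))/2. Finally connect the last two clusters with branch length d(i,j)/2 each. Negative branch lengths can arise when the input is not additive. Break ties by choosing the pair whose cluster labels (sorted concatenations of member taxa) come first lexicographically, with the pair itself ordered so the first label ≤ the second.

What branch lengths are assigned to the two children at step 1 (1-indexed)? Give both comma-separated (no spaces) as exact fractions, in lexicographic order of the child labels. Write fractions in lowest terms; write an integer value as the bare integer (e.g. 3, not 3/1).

15/4,45/4

1. join C+E (d=15, Q=-77) ⇒ CE; edges |C|=15/4, |E|=45/4
  updated: d(CE,F)=27/2, d(CE,K)=10
2. join CE+F (d=27/2, Q=-57/2) ⇒ CEF; edges |CE|=37/4, |F|=17/4
  updated: d(CEF,K)=3/4
3. join CEF+K (d=3/4) ⇒ CEFK; edges |CEF|=3/8, |K|=3/8
final tree: (((C:15/4,E:45/4):37/4,F:17/4):3/8,K:3/8)
total length: 117/4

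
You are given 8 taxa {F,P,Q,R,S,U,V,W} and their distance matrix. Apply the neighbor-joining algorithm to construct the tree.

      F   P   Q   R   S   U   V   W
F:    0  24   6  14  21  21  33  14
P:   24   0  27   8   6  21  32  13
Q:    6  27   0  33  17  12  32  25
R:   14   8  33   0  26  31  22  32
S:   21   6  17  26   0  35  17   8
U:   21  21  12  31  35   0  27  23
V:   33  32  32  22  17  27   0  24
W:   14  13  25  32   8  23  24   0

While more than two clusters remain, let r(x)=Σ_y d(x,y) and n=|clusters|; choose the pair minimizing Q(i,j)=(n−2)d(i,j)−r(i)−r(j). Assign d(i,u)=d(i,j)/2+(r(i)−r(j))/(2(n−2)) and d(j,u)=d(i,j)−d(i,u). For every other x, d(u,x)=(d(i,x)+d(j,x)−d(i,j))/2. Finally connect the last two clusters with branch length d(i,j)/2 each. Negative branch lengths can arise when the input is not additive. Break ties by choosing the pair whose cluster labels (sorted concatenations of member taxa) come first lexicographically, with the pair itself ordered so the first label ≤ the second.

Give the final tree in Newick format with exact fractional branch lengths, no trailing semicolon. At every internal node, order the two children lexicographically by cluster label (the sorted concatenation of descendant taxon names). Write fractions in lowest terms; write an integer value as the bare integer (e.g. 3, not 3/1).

1. join Q+U (d=12, Q=-250) ⇒ QU; edges |Q|=9/2, |U|=15/2
  updated: d(F,QU)=15/2, d(P,QU)=18, d(QU,R)=26, d(QU,S)=20, d(QU,V)=47/2, d(QU,W)=18
2. join F+QU (d=15/2, Q=-189) ⇒ FQU; edges |F|=19/5, |QU|=37/10
  updated: d(FQU,P)=69/4, d(FQU,R)=65/4, d(FQU,S)=67/4, d(FQU,V)=49/2, d(FQU,W)=49/4
3. join P+R (d=8, Q=-297/2) ⇒ PR; edges |P|=1/2, |R|=15/2
  updated: d(FQU,PR)=51/4, d(PR,S)=12, d(PR,V)=23, d(PR,W)=37/2
4. join FQU+PR (d=51/4, Q=-377/4) ⇒ FPQRU; edges |FQU|=51/8, |PR|=51/8
  updated: d(FPQRU,S)=8, d(FPQRU,V)=139/8, d(FPQRU,W)=9
5. join FPQRU+V (d=139/8, Q=-58) ⇒ FPQRUV; edges |FPQRU|=43/16, |V|=235/16
  updated: d(FPQRUV,S)=61/16, d(FPQRUV,W)=125/16
6. join FPQRUV+S (d=61/16, Q=-157/8) ⇒ FPQRSUV; edges |FPQRUV|=29/16, |S|=2
  updated: d(FPQRSUV,W)=6
7. join FPQRSUV+W (d=6) ⇒ FPQRSUVW; edges |FPQRSUV|=3, |W|=3
final tree: (((((F:19/5,(Q:9/2,U:15/2):37/10):51/8,(P:1/2,R:15/2):51/8):43/16,V:235/16):29/16,S:2):3,W:3)
total length: 1079/16

(((((F:19/5,(Q:9/2,U:15/2):37/10):51/8,(P:1/2,R:15/2):51/8):43/16,V:235/16):29/16,S:2):3,W:3)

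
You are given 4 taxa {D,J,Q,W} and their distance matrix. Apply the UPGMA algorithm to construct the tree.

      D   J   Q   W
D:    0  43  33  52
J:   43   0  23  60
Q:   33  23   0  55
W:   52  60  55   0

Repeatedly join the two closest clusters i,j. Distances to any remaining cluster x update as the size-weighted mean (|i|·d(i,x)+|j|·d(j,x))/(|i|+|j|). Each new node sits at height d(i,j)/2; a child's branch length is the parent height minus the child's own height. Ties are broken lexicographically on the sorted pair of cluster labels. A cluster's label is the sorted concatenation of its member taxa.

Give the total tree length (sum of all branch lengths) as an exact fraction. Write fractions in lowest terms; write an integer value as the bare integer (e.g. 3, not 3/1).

1. join J+Q (d=23) ⇒ JQ; edges |J|=23/2, |Q|=23/2
  updated: d(D,JQ)=38, d(JQ,W)=115/2
2. join D+JQ (d=38) ⇒ DJQ; edges |D|=19, |JQ|=15/2
  updated: d(DJQ,W)=167/3
3. join DJQ+W (d=167/3) ⇒ DJQW; edges |DJQ|=53/6, |W|=167/6
final tree: ((D:19,(J:23/2,Q:23/2):15/2):53/6,W:167/6)
total length: 517/6

517/6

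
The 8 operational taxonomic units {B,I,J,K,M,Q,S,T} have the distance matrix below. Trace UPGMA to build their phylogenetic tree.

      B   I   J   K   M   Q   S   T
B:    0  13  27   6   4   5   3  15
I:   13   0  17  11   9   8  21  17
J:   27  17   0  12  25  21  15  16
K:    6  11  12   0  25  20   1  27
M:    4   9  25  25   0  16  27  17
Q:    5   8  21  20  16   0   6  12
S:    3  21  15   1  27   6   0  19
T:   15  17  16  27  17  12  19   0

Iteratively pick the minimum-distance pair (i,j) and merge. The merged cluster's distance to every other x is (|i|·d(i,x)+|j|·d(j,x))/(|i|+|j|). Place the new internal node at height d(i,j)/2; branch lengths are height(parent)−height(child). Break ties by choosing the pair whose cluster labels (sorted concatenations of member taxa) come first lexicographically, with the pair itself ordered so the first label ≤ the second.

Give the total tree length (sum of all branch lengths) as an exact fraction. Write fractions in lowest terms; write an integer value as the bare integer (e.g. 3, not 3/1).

2659/60

iteration 1: select K,S (d=1); attach at lengths (1/2, 1/2); label the merged cluster KS
  updated: d(B,KS)=9/2, d(I,KS)=16, d(J,KS)=27/2, d(KS,M)=26, d(KS,Q)=13, d(KS,T)=23
iteration 2: select B,M (d=4); attach at lengths (2, 2); label the merged cluster BM
  updated: d(BM,I)=11, d(BM,J)=26, d(BM,KS)=61/4, d(BM,Q)=21/2, d(BM,T)=16
iteration 3: select I,Q (d=8); attach at lengths (4, 4); label the merged cluster IQ
  updated: d(BM,IQ)=43/4, d(IQ,J)=19, d(IQ,KS)=29/2, d(IQ,T)=29/2
iteration 4: select BM,IQ (d=43/4); attach at lengths (27/8, 11/8); label the merged cluster BIMQ
  updated: d(BIMQ,J)=45/2, d(BIMQ,KS)=119/8, d(BIMQ,T)=61/4
iteration 5: select J,KS (d=27/2); attach at lengths (27/4, 25/4); label the merged cluster JKS
  updated: d(BIMQ,JKS)=209/12, d(JKS,T)=62/3
iteration 6: select BIMQ,T (d=61/4); attach at lengths (9/4, 61/8); label the merged cluster BIMQT
  updated: d(BIMQT,JKS)=271/15
iteration 7: select BIMQT,JKS (d=271/15); attach at lengths (169/120, 137/60); label the merged cluster BIJKMQST
final tree: ((((B:2,M:2):27/8,(I:4,Q:4):11/8):9/4,T:61/8):169/120,(J:27/4,(K:1/2,S:1/2):25/4):137/60)
total length: 2659/60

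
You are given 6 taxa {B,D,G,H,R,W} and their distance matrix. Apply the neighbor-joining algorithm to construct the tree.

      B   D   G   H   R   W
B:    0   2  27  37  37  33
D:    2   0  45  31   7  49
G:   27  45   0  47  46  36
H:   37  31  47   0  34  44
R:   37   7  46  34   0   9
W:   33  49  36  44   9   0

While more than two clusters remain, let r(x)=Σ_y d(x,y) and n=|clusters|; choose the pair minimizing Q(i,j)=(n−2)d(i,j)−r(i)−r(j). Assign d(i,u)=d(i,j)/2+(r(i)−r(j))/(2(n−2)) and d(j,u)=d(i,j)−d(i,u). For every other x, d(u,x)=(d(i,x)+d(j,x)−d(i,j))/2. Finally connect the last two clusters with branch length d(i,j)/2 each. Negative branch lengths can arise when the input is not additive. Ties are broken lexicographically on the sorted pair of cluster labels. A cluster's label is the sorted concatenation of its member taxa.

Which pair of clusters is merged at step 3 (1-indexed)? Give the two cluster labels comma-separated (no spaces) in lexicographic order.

BD,G

iteration 1: select R,W (d=9, Q=-268); attach at lengths (-1/4, 37/4); label the merged cluster RW
  updated: d(B,RW)=61/2, d(D,RW)=47/2, d(G,RW)=73/2, d(H,RW)=69/2
iteration 2: select B,D (d=2, Q=-192); attach at lengths (1/6, 11/6); label the merged cluster BD
  updated: d(BD,G)=35, d(BD,H)=33, d(BD,RW)=26
iteration 3: select BD,G (d=35, Q=-285/2); attach at lengths (91/8, 189/8); label the merged cluster BDG
  updated: d(BDG,H)=45/2, d(BDG,RW)=55/4
iteration 4: select BDG,H (d=45/2, Q=-283/4); attach at lengths (7/8, 173/8); label the merged cluster BDGH
  updated: d(BDGH,RW)=103/8
iteration 5: select BDGH,RW (d=103/8); attach at lengths (103/16, 103/16); label the merged cluster BDGHRW
final tree: ((((B:1/6,D:11/6):91/8,G:189/8):7/8,H:173/8):103/16,(R:-1/4,W:37/4):103/16)
total length: 651/8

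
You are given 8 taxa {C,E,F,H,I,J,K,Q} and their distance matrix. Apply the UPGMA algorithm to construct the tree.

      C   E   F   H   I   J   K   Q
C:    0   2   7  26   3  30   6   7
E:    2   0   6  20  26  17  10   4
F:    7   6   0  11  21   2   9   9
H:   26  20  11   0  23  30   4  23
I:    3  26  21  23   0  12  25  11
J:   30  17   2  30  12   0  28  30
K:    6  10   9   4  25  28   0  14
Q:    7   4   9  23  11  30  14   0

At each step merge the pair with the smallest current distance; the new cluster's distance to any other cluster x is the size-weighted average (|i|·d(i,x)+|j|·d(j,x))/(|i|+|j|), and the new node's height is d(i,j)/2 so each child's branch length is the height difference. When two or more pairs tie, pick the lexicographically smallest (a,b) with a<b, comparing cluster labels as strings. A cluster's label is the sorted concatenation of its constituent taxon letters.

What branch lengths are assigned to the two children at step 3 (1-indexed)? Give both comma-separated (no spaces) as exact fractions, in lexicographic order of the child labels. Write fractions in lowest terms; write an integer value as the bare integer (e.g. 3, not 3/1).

iteration 1: select C,E (d=2); attach at lengths (1, 1); label the merged cluster CE
  updated: d(CE,F)=13/2, d(CE,H)=23, d(CE,I)=29/2, d(CE,J)=47/2, d(CE,K)=8, d(CE,Q)=11/2
iteration 2: select F,J (d=2); attach at lengths (1, 1); label the merged cluster FJ
  updated: d(CE,FJ)=15, d(FJ,H)=41/2, d(FJ,I)=33/2, d(FJ,K)=37/2, d(FJ,Q)=39/2
iteration 3: select H,K (d=4); attach at lengths (2, 2); label the merged cluster HK
  updated: d(CE,HK)=31/2, d(FJ,HK)=39/2, d(HK,I)=24, d(HK,Q)=37/2
iteration 4: select CE,Q (d=11/2); attach at lengths (7/4, 11/4); label the merged cluster CEQ
  updated: d(CEQ,FJ)=33/2, d(CEQ,HK)=33/2, d(CEQ,I)=40/3
iteration 5: select CEQ,I (d=40/3); attach at lengths (47/12, 20/3); label the merged cluster CEIQ
  updated: d(CEIQ,FJ)=33/2, d(CEIQ,HK)=147/8
iteration 6: select CEIQ,FJ (d=33/2); attach at lengths (19/12, 29/4); label the merged cluster CEFIJQ
  updated: d(CEFIJQ,HK)=75/4
iteration 7: select CEFIJQ,HK (d=75/4); attach at lengths (9/8, 59/8); label the merged cluster CEFHIJKQ
final tree: (((((C:1,E:1):7/4,Q:11/4):47/12,I:20/3):19/12,(F:1,J:1):29/4):9/8,(H:2,K:2):59/8)
total length: 485/12

2,2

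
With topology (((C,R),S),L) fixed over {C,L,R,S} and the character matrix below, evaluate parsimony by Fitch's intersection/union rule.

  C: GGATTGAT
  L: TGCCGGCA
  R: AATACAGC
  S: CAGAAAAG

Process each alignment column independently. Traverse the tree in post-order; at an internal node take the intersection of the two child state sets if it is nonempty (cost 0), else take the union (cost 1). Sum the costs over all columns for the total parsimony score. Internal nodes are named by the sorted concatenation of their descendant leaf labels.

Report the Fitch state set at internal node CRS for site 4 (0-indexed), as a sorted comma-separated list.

[col 0] CR: children C:{G}, R:{A} ∪→ {A,G}; cost 1
[col 0] CRS: children CR:{A,G}, S:{C} ∪→ {A,C,G}; cost 1
[col 0] CLRS: children CRS:{A,C,G}, L:{T} ∪→ {A,C,G,T}; cost 1
[col 1] CR: children C:{G}, R:{A} ∪→ {A,G}; cost 1
[col 1] CRS: children CR:{A,G}, S:{A} ∩→ {A}; cost 0
[col 1] CLRS: children CRS:{A}, L:{G} ∪→ {A,G}; cost 1
[col 2] CR: children C:{A}, R:{T} ∪→ {A,T}; cost 1
[col 2] CRS: children CR:{A,T}, S:{G} ∪→ {A,G,T}; cost 1
[col 2] CLRS: children CRS:{A,G,T}, L:{C} ∪→ {A,C,G,T}; cost 1
[col 3] CR: children C:{T}, R:{A} ∪→ {A,T}; cost 1
[col 3] CRS: children CR:{A,T}, S:{A} ∩→ {A}; cost 0
[col 3] CLRS: children CRS:{A}, L:{C} ∪→ {A,C}; cost 1
[col 4] CR: children C:{T}, R:{C} ∪→ {C,T}; cost 1
[col 4] CRS: children CR:{C,T}, S:{A} ∪→ {A,C,T}; cost 1
[col 4] CLRS: children CRS:{A,C,T}, L:{G} ∪→ {A,C,G,T}; cost 1
[col 5] CR: children C:{G}, R:{A} ∪→ {A,G}; cost 1
[col 5] CRS: children CR:{A,G}, S:{A} ∩→ {A}; cost 0
[col 5] CLRS: children CRS:{A}, L:{G} ∪→ {A,G}; cost 1
[col 6] CR: children C:{A}, R:{G} ∪→ {A,G}; cost 1
[col 6] CRS: children CR:{A,G}, S:{A} ∩→ {A}; cost 0
[col 6] CLRS: children CRS:{A}, L:{C} ∪→ {A,C}; cost 1
[col 7] CR: children C:{T}, R:{C} ∪→ {C,T}; cost 1
[col 7] CRS: children CR:{C,T}, S:{G} ∪→ {C,G,T}; cost 1
[col 7] CLRS: children CRS:{C,G,T}, L:{A} ∪→ {A,C,G,T}; cost 1
per-site changes: [3, 2, 3, 2, 3, 2, 2, 3]; total = 20

A,C,T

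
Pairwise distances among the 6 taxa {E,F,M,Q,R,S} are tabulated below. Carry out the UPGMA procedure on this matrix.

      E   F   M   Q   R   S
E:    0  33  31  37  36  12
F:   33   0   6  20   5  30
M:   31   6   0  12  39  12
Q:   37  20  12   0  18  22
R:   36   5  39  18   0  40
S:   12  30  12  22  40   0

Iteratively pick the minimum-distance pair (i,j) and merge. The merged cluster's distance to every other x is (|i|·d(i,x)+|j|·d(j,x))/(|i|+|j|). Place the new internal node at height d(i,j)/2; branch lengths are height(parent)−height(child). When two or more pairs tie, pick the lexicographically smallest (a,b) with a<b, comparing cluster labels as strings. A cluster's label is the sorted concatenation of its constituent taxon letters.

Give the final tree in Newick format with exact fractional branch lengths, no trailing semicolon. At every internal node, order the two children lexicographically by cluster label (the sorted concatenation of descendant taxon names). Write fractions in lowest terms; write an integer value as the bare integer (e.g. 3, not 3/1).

((E:6,S:6):145/16,((F:5/2,R:5/2):63/8,(M:6,Q:6):35/8):75/16)

iteration 1: select F,R (d=5); attach at lengths (5/2, 5/2); label the merged cluster FR
  updated: d(E,FR)=69/2, d(FR,M)=45/2, d(FR,Q)=19, d(FR,S)=35
iteration 2: select E,S (d=12); attach at lengths (6, 6); label the merged cluster ES
  updated: d(ES,FR)=139/4, d(ES,M)=43/2, d(ES,Q)=59/2
iteration 3: select M,Q (d=12); attach at lengths (6, 6); label the merged cluster MQ
  updated: d(ES,MQ)=51/2, d(FR,MQ)=83/4
iteration 4: select FR,MQ (d=83/4); attach at lengths (63/8, 35/8); label the merged cluster FMQR
  updated: d(ES,FMQR)=241/8
iteration 5: select ES,FMQR (d=241/8); attach at lengths (145/16, 75/16); label the merged cluster EFMQRS
final tree: ((E:6,S:6):145/16,((F:5/2,R:5/2):63/8,(M:6,Q:6):35/8):75/16)
total length: 55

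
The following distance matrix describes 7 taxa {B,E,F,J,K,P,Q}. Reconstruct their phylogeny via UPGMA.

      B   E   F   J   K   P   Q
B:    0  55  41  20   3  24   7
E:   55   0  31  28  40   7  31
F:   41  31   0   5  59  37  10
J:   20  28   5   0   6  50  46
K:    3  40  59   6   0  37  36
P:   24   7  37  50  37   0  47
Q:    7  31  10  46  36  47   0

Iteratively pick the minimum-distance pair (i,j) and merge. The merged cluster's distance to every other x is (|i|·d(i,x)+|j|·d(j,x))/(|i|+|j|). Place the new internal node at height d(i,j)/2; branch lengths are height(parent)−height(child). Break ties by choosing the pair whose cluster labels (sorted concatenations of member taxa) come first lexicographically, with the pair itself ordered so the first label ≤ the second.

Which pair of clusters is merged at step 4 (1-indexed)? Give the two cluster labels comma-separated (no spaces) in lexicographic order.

1. join B+K (d=3) ⇒ BK; edges |B|=3/2, |K|=3/2
  updated: d(BK,E)=95/2, d(BK,F)=50, d(BK,J)=13, d(BK,P)=61/2, d(BK,Q)=43/2
2. join F+J (d=5) ⇒ FJ; edges |F|=5/2, |J|=5/2
  updated: d(BK,FJ)=63/2, d(E,FJ)=59/2, d(FJ,P)=87/2, d(FJ,Q)=28
3. join E+P (d=7) ⇒ EP; edges |E|=7/2, |P|=7/2
  updated: d(BK,EP)=39, d(EP,FJ)=73/2, d(EP,Q)=39
4. join BK+Q (d=43/2) ⇒ BKQ; edges |BK|=37/4, |Q|=43/4
  updated: d(BKQ,EP)=39, d(BKQ,FJ)=91/3
5. join BKQ+FJ (d=91/3) ⇒ BFJKQ; edges |BKQ|=53/12, |FJ|=38/3
  updated: d(BFJKQ,EP)=38
6. join BFJKQ+EP (d=38) ⇒ BEFJKPQ; edges |BFJKQ|=23/6, |EP|=31/2
final tree: ((((B:3/2,K:3/2):37/4,Q:43/4):53/12,(F:5/2,J:5/2):38/3):23/6,(E:7/2,P:7/2):31/2)
total length: 857/12

BK,Q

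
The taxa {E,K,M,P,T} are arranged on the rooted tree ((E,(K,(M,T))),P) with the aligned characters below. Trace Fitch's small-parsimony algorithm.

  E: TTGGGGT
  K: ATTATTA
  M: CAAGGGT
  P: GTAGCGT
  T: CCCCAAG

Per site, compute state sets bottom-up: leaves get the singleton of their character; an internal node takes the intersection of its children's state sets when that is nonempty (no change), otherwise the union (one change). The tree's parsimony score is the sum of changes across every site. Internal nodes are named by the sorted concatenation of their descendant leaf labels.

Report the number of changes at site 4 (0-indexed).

MT@0: {C} ∩ {C} = {C} (intersection, +0)
KMT@0: {A} ∪ {C} = {A,C} (union, +1)
EKMT@0: {T} ∪ {A,C} = {A,C,T} (union, +1)
EKMPT@0: {A,C,T} ∪ {G} = {A,C,G,T} (union, +1)
MT@1: {A} ∪ {C} = {A,C} (union, +1)
KMT@1: {T} ∪ {A,C} = {A,C,T} (union, +1)
EKMT@1: {T} ∩ {A,C,T} = {T} (intersection, +0)
EKMPT@1: {T} ∩ {T} = {T} (intersection, +0)
MT@2: {A} ∪ {C} = {A,C} (union, +1)
KMT@2: {T} ∪ {A,C} = {A,C,T} (union, +1)
EKMT@2: {G} ∪ {A,C,T} = {A,C,G,T} (union, +1)
EKMPT@2: {A,C,G,T} ∩ {A} = {A} (intersection, +0)
MT@3: {G} ∪ {C} = {C,G} (union, +1)
KMT@3: {A} ∪ {C,G} = {A,C,G} (union, +1)
EKMT@3: {G} ∩ {A,C,G} = {G} (intersection, +0)
EKMPT@3: {G} ∩ {G} = {G} (intersection, +0)
MT@4: {G} ∪ {A} = {A,G} (union, +1)
KMT@4: {T} ∪ {A,G} = {A,G,T} (union, +1)
EKMT@4: {G} ∩ {A,G,T} = {G} (intersection, +0)
EKMPT@4: {G} ∪ {C} = {C,G} (union, +1)
MT@5: {G} ∪ {A} = {A,G} (union, +1)
KMT@5: {T} ∪ {A,G} = {A,G,T} (union, +1)
EKMT@5: {G} ∩ {A,G,T} = {G} (intersection, +0)
EKMPT@5: {G} ∩ {G} = {G} (intersection, +0)
MT@6: {T} ∪ {G} = {G,T} (union, +1)
KMT@6: {A} ∪ {G,T} = {A,G,T} (union, +1)
EKMT@6: {T} ∩ {A,G,T} = {T} (intersection, +0)
EKMPT@6: {T} ∩ {T} = {T} (intersection, +0)
per-site changes: [3, 2, 3, 2, 3, 2, 2]; total = 17

3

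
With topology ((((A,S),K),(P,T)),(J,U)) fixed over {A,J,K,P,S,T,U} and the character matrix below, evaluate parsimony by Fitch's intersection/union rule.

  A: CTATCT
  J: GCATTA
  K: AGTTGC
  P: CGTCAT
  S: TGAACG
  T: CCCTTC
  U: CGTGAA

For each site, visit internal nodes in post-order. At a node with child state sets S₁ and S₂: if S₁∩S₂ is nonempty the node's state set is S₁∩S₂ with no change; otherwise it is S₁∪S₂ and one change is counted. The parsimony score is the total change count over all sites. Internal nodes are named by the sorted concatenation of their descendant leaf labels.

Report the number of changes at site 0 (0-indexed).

[col 0] AS: children A:{C}, S:{T} ∪→ {C,T}; cost 1
[col 0] AKS: children AS:{C,T}, K:{A} ∪→ {A,C,T}; cost 1
[col 0] PT: children P:{C}, T:{C} ∩→ {C}; cost 0
[col 0] AKPST: children AKS:{A,C,T}, PT:{C} ∩→ {C}; cost 0
[col 0] JU: children J:{G}, U:{C} ∪→ {C,G}; cost 1
[col 0] AJKPSTU: children AKPST:{C}, JU:{C,G} ∩→ {C}; cost 0
[col 1] AS: children A:{T}, S:{G} ∪→ {G,T}; cost 1
[col 1] AKS: children AS:{G,T}, K:{G} ∩→ {G}; cost 0
[col 1] PT: children P:{G}, T:{C} ∪→ {C,G}; cost 1
[col 1] AKPST: children AKS:{G}, PT:{C,G} ∩→ {G}; cost 0
[col 1] JU: children J:{C}, U:{G} ∪→ {C,G}; cost 1
[col 1] AJKPSTU: children AKPST:{G}, JU:{C,G} ∩→ {G}; cost 0
[col 2] AS: children A:{A}, S:{A} ∩→ {A}; cost 0
[col 2] AKS: children AS:{A}, K:{T} ∪→ {A,T}; cost 1
[col 2] PT: children P:{T}, T:{C} ∪→ {C,T}; cost 1
[col 2] AKPST: children AKS:{A,T}, PT:{C,T} ∩→ {T}; cost 0
[col 2] JU: children J:{A}, U:{T} ∪→ {A,T}; cost 1
[col 2] AJKPSTU: children AKPST:{T}, JU:{A,T} ∩→ {T}; cost 0
[col 3] AS: children A:{T}, S:{A} ∪→ {A,T}; cost 1
[col 3] AKS: children AS:{A,T}, K:{T} ∩→ {T}; cost 0
[col 3] PT: children P:{C}, T:{T} ∪→ {C,T}; cost 1
[col 3] AKPST: children AKS:{T}, PT:{C,T} ∩→ {T}; cost 0
[col 3] JU: children J:{T}, U:{G} ∪→ {G,T}; cost 1
[col 3] AJKPSTU: children AKPST:{T}, JU:{G,T} ∩→ {T}; cost 0
[col 4] AS: children A:{C}, S:{C} ∩→ {C}; cost 0
[col 4] AKS: children AS:{C}, K:{G} ∪→ {C,G}; cost 1
[col 4] PT: children P:{A}, T:{T} ∪→ {A,T}; cost 1
[col 4] AKPST: children AKS:{C,G}, PT:{A,T} ∪→ {A,C,G,T}; cost 1
[col 4] JU: children J:{T}, U:{A} ∪→ {A,T}; cost 1
[col 4] AJKPSTU: children AKPST:{A,C,G,T}, JU:{A,T} ∩→ {A,T}; cost 0
[col 5] AS: children A:{T}, S:{G} ∪→ {G,T}; cost 1
[col 5] AKS: children AS:{G,T}, K:{C} ∪→ {C,G,T}; cost 1
[col 5] PT: children P:{T}, T:{C} ∪→ {C,T}; cost 1
[col 5] AKPST: children AKS:{C,G,T}, PT:{C,T} ∩→ {C,T}; cost 0
[col 5] JU: children J:{A}, U:{A} ∩→ {A}; cost 0
[col 5] AJKPSTU: children AKPST:{C,T}, JU:{A} ∪→ {A,C,T}; cost 1
per-site changes: [3, 3, 3, 3, 4, 4]; total = 20

3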